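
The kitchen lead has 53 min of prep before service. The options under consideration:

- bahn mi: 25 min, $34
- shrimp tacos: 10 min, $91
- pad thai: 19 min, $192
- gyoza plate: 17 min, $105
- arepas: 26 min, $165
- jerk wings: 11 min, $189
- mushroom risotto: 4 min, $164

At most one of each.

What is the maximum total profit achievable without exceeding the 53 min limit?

650

Greedy by ratio would take shrimp tacos + pad thai + jerk wings + mushroom risotto: 44 min used, total 636.
Dropping shrimp tacos frees 10 min; slotting in gyoza plate (17 min) lifts the total to 650 at 51 min.
Runner-up shrimp tacos + pad thai + jerk wings + mushroom risotto tops out at 636.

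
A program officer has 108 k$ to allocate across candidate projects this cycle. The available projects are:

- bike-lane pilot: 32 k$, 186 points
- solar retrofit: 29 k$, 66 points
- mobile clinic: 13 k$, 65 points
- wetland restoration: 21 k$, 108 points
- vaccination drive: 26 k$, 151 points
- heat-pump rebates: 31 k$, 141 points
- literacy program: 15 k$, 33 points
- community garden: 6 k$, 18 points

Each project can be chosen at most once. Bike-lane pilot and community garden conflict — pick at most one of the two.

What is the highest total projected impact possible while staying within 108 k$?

543

By projected impact per k$: bike-lane pilot 5.81, vaccination drive 5.81, wetland restoration 5.14 lead.
Taking bike-lane pilot + mobile clinic + vaccination drive + heat-pump rebates: 102 k$ used, 543 in projected impact.
Nothing else feasible within 108 k$ beats 543.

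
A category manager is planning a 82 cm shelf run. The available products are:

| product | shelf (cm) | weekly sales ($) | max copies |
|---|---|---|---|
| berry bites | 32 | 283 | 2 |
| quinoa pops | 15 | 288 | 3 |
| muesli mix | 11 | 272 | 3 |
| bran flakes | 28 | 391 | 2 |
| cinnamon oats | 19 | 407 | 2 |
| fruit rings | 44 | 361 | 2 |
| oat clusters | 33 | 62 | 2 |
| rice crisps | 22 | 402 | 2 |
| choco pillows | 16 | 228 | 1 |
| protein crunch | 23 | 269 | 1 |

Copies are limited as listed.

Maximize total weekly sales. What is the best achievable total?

1799

Density check — muesli mix 24.73, cinnamon oats 21.42, quinoa pops 19.20, rice crisps 18.27 are the best per cm.
Greedy by ratio would take 3×muesli mix + 2×cinnamon oats: 71 cm used, total 1630.
The 19 cm tied up in cinnamon oats is better spent on 2×quinoa pops — total rises to 1799 (82 cm).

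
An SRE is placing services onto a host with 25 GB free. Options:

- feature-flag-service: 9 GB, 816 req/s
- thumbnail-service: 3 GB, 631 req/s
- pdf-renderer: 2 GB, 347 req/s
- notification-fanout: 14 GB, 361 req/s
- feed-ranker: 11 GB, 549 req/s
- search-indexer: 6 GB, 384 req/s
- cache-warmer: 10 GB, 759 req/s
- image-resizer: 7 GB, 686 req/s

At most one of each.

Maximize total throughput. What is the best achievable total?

2553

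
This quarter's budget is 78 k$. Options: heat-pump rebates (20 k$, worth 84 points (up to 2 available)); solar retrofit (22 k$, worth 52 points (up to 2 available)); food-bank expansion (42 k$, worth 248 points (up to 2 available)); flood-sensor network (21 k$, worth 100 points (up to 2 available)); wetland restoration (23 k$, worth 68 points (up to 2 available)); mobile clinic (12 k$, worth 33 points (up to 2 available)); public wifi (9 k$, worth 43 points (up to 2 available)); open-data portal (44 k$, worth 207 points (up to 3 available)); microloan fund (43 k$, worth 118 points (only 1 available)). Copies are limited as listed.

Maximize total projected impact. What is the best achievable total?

391

Filling by ratio: food-bank expansion + mobile clinic + 2×public wifi for 367, with 6 k$ left unused.
The 21 k$ tied up in mobile clinic and public wifi is better spent on flood-sensor network — total rises to 391 (72 k$).
Every other selection either busts 78 k$ or exceeds an availability limit or fails to beat 391.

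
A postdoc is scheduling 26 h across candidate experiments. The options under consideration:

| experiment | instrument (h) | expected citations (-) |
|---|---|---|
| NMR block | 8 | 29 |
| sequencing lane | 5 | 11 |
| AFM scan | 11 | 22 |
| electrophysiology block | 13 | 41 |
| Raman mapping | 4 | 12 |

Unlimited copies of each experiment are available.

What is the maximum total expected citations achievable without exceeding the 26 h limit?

87

By expected citations per h: NMR block 3.62, electrophysiology block 3.15, Raman mapping 3.00 lead.
Taking 3×NMR block: 24 h used, 87 in expected citations.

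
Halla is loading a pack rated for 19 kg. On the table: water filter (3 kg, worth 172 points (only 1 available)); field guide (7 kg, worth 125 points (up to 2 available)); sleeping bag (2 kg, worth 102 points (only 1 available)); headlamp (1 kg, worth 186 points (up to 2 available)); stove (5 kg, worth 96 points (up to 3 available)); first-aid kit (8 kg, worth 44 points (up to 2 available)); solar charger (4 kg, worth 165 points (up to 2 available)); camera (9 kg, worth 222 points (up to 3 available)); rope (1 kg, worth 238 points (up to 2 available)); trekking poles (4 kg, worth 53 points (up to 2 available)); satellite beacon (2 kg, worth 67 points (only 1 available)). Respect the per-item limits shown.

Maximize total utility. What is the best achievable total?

1519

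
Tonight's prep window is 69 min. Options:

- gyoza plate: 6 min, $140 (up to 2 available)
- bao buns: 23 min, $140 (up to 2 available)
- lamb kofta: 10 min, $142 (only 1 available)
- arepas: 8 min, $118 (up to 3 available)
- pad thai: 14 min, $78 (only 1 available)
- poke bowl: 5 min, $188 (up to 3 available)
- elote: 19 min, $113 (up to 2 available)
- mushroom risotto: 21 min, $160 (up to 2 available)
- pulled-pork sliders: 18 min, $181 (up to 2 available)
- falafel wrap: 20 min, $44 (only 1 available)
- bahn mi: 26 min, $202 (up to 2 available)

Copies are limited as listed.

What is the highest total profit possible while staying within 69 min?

1379

By profit per min: poke bowl 37.60, gyoza plate 23.33, arepas 14.75 lead.
Taking the top-ratio dishes first gives 2×gyoza plate + lamb kofta + 3×arepas + 3×poke bowl for 1340 (61 min).
Replace lamb kofta with pulled-pork sliders: the trade gains 39 net, giving 1379 at 69 min.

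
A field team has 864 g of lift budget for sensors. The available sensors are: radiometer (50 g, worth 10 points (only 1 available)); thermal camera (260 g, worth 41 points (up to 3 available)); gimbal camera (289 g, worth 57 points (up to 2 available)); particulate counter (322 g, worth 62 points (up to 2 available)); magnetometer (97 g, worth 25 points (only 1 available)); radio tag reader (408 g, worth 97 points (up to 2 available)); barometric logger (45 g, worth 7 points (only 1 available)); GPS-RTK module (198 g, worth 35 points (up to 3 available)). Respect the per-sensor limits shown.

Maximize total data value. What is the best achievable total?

201

By data value per g: magnetometer 0.26, radio tag reader 0.24, radiometer 0.20, gimbal camera 0.20 lead.
The ratio heuristic lands on radiometer + gimbal camera + magnetometer + radio tag reader (189) but leaves 20 g idle.
But 2×radio tag reader + barometric logger fits in 861 g and reaches 201.
Nothing else within 864 g beats 201.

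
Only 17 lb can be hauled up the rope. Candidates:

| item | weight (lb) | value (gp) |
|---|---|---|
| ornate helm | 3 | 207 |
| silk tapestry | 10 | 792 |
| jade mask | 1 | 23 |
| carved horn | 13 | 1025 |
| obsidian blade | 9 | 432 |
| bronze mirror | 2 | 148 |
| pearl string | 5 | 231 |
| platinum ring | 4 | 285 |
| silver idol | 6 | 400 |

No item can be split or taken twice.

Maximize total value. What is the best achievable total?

A density-first pass picks silk tapestry + jade mask + bronze mirror + platinum ring — 1248 at 17 lb.
Replace silk tapestry and jade mask and bronze mirror with carved horn: the trade gains 62 net, giving 1310 at 17 lb.
Next best is ornate helm + silk tapestry + platinum ring at 1284 (17 lb) — short by 26.

1310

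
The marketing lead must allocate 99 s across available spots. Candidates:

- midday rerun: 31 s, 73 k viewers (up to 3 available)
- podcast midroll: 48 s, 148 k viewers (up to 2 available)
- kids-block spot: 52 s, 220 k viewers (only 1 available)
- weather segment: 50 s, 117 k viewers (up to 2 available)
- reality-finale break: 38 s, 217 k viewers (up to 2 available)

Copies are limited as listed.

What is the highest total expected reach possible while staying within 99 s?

Taking the top-ratio spots first gives 2×reality-finale break for 434 (76 s).
The 38 s tied up in reality-finale break is better spent on kids-block spot — total rises to 437 (90 s).
Every other selection either busts 99 s or exceeds an availability limit or fails to beat 437.

437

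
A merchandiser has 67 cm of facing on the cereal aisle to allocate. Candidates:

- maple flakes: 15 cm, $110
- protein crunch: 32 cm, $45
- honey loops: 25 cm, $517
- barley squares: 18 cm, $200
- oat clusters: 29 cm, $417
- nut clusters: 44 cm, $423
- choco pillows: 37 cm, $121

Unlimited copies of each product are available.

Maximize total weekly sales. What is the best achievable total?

1144

Taking maple flakes + 2×honey loops: 65 cm used, 1144 in weekly sales.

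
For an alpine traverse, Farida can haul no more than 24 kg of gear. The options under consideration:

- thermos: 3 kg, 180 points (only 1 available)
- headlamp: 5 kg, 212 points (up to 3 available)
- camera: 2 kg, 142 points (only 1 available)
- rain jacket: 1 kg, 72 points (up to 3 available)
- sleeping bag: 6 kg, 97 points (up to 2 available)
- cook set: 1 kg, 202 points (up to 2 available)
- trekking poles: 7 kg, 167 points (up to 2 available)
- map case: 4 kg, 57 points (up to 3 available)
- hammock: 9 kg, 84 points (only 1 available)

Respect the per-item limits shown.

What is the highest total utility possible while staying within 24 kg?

Greedy by ratio would take thermos + 2×headlamp + camera + 3×rain jacket + 2×cook set + map case: 24 kg used, total 1423.
The 5 kg tied up in rain jacket and map case is better spent on headlamp — total rises to 1506 (24 kg).

1506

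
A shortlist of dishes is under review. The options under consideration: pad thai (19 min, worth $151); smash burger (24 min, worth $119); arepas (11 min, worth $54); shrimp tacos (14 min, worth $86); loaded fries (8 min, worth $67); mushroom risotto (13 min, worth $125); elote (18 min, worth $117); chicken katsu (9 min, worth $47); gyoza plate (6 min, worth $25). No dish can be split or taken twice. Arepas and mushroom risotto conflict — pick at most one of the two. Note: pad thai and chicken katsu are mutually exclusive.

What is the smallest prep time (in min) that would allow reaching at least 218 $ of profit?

Need the lightest bundle worth ≥ 218.
pad thai + loaded fries reaches 218 using 27 min.
Below 27 min the best achievable stays under 218.

27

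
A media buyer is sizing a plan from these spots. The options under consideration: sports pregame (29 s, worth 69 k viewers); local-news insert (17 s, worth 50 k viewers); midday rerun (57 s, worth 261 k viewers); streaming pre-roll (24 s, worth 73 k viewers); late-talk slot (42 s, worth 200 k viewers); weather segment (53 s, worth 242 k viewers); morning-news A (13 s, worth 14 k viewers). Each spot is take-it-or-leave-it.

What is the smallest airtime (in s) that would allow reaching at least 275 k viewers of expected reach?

70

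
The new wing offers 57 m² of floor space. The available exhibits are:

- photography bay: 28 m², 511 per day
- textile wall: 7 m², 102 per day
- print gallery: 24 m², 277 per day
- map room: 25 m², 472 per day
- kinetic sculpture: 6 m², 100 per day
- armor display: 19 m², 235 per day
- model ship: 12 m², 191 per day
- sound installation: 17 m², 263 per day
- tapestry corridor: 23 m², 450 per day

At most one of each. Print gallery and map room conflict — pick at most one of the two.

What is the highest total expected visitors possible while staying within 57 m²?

1061

Density check — tapestry corridor 19.57, map room 18.88, photography bay 18.25, kinetic sculpture 16.67 are the best per m².
Taking the top-ratio exhibits first gives map room + kinetic sculpture + tapestry corridor for 1022 (54 m²).
The 25 m² tied up in map room is better spent on photography bay — total rises to 1061 (57 m²).
The closest alternative, textile wall + map room + tapestry corridor, reaches only 1024.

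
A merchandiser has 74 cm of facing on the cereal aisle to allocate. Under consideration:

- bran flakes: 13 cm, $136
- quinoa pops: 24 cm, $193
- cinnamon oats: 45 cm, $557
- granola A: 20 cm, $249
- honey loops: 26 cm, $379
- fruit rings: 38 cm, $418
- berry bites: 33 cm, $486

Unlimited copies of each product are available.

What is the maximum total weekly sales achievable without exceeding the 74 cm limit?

1007

A density-first pass picks 2×berry bites — 972 at 66 cm.
Dropping 2×berry bites frees 66 cm; slotting in granola A + 2×honey loops (72 cm) lifts the total to 1007 at 72 cm.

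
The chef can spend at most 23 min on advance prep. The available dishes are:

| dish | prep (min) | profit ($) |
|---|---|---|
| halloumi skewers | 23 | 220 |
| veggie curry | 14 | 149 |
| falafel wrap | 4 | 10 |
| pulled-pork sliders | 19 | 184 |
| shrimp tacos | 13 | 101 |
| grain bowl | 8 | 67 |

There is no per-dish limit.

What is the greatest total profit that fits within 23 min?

220

Taking the top-ratio dishes first gives veggie curry + grain bowl for 216 (22 min).
Replace veggie curry and grain bowl with halloumi skewers: the trade gains 4 net, giving 220 at 23 min.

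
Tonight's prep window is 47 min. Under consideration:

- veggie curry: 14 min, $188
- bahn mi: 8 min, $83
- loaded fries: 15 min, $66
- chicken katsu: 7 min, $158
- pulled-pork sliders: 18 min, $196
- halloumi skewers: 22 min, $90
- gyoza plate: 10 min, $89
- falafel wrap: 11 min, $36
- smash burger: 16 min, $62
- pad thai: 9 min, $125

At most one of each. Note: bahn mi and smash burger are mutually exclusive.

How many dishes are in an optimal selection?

Optimal total is 625.
veggie curry + bahn mi + chicken katsu + pulled-pork sliders hits 625 at 47 min.
All optima have 4 dishes.

4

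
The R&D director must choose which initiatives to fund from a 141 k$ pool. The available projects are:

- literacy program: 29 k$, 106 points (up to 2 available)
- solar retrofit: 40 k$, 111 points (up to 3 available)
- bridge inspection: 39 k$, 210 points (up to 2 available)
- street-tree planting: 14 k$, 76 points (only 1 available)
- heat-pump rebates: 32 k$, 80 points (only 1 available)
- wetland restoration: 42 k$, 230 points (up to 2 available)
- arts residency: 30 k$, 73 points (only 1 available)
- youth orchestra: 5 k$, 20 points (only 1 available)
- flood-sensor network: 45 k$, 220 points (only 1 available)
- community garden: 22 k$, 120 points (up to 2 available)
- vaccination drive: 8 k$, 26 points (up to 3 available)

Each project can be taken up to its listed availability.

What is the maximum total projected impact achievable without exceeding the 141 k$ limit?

Taking the top-ratio projects first gives 2×wetland restoration + youth orchestra + 2×community garden + vaccination drive for 746 (141 k$).
The 92 k$ tied up in 2×wetland restoration and vaccination drive is better spent on 2×bridge inspection + street-tree planting — total rises to 756 (141 k$).
Every other selection either busts 141 k$ or exceeds an availability limit or fails to beat 756.

756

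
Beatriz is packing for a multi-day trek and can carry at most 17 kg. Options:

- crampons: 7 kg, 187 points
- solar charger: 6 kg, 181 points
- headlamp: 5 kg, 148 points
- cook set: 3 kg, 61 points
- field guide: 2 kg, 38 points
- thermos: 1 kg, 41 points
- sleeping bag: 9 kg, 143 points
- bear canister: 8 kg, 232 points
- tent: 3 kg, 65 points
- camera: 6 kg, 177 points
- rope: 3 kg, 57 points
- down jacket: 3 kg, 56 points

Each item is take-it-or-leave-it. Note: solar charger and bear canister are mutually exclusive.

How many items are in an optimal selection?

The maximum utility within 17 kg is 506.
solar charger + headlamp + camera hits 506 at 17 kg.
Any selection reaching 506 contains exactly 3 items.

3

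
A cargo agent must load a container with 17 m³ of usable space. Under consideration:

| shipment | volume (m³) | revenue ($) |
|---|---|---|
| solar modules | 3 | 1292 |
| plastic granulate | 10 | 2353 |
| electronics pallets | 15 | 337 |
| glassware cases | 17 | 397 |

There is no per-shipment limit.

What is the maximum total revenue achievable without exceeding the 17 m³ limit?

By revenue per m³: solar modules 430.67, plastic granulate 235.30, glassware cases 23.35, electronics pallets 22.47 lead.
Taking 5×solar modules: 15 m³ used, 6460 in revenue.
No other feasible combination exceeds 6460.

6460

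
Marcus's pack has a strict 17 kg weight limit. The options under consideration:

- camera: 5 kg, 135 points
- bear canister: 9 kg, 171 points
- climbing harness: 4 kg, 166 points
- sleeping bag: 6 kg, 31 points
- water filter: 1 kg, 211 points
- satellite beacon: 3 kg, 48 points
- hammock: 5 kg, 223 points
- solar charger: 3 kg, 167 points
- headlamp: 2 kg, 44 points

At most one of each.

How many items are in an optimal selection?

Optimal total is 815.
One optimal bundle: climbing harness + water filter + satellite beacon + hammock + solar charger (16 kg).
Every optimal selection uses 5 items.

5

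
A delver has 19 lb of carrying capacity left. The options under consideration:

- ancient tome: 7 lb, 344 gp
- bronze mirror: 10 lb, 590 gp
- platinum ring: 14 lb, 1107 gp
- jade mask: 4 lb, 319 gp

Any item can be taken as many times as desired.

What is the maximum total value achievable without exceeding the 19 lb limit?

1426

Taking the top-ratio items first gives 4×jade mask for 1276 (16 lb).
Replace 3×jade mask with platinum ring: the trade gains 150 net, giving 1426 at 18 lb.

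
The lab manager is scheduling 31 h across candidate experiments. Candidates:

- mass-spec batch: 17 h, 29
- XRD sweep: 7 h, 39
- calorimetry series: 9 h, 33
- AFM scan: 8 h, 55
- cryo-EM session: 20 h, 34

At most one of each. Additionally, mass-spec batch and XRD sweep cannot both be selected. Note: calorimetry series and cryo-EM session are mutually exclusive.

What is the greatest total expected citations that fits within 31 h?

Best packing: XRD sweep + calorimetry series + AFM scan — 24 h, 127 total.

127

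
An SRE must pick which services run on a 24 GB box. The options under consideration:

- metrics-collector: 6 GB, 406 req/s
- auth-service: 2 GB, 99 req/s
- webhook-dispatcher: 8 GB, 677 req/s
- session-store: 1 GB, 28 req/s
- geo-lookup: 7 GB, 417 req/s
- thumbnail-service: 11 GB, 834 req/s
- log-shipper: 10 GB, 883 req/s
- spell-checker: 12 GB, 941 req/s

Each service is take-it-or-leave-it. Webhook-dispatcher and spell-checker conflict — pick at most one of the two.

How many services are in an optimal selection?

3

Optimal total is 1966.
For example metrics-collector + webhook-dispatcher + log-shipper achieves it, using 24 GB.
Every optimal selection uses 3 services.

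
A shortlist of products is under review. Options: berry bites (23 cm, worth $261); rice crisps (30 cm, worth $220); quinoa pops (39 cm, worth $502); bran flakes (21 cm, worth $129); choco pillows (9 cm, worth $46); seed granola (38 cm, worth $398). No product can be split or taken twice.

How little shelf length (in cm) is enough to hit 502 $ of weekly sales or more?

39

Need the lightest bundle worth ≥ 502.
quinoa pops: 502 weekly sales at 39 cm.
No combination under 39 cm hits 502.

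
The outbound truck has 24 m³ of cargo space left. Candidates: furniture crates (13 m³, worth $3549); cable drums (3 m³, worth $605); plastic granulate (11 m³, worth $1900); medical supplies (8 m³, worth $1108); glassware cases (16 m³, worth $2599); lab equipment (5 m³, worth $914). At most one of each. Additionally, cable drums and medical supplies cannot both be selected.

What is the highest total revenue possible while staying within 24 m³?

5449

A density-first pass picks furniture crates + cable drums + lab equipment — 5068 at 21 m³.
Dropping cable drums and lab equipment frees 8 m³; slotting in plastic granulate (11 m³) lifts the total to 5449 at 24 m³.
That's the maximum — no feasible swap from here does better than 5449.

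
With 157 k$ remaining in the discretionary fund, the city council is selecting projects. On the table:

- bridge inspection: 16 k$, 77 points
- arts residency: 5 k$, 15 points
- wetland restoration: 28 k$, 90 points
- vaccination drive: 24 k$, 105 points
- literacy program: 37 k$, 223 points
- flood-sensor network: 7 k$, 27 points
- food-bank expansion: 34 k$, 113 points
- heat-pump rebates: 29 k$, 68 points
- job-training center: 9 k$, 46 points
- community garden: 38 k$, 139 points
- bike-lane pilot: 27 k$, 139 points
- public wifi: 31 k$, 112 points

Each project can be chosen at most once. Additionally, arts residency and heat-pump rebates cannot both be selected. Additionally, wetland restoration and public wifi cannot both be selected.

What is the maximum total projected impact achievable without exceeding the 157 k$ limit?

By projected impact per k$: literacy program 6.03, bike-lane pilot 5.15, job-training center 5.11 lead.
Bridge inspection + arts residency + vaccination drive + literacy program + job-training center + community garden + bike-lane pilot uses 156 of the 157 k$ and totals 744.
Bridge inspection + arts residency + vaccination drive + literacy program + flood-sensor network + job-training center + bike-lane pilot + public wifi matches that 744 at 156 k$; no feasible combination exceeds it.

744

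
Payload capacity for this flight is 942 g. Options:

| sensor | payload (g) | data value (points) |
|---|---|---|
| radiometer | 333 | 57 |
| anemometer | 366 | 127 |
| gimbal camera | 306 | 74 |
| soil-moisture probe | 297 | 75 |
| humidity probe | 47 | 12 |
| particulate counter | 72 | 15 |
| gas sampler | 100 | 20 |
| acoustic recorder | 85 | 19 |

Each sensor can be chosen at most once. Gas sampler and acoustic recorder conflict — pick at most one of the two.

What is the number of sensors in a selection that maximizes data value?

5

Best achievable data value is 249.
One optimal bundle: anemometer + soil-moisture probe + humidity probe + particulate counter + gas sampler (882 g).
Any selection reaching 249 contains exactly 5 sensors.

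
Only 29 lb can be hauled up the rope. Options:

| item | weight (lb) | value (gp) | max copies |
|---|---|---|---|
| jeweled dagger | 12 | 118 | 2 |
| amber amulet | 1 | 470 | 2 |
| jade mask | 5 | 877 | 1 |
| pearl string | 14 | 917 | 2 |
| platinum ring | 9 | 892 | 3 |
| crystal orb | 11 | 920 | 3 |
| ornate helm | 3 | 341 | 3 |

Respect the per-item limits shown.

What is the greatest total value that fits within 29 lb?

3942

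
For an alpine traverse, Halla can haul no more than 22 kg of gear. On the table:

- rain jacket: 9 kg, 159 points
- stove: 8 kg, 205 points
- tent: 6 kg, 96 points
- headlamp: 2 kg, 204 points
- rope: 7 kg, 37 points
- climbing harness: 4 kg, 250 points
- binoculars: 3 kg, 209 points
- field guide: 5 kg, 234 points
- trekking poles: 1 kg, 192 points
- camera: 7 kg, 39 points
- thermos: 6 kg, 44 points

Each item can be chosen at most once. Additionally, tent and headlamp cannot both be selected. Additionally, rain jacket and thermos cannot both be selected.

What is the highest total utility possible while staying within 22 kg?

Taking headlamp + climbing harness + binoculars + field guide + trekking poles + thermos: 21 kg used, 1133 in utility.
That's the maximum — no feasible swap from here does better than 1133.

1133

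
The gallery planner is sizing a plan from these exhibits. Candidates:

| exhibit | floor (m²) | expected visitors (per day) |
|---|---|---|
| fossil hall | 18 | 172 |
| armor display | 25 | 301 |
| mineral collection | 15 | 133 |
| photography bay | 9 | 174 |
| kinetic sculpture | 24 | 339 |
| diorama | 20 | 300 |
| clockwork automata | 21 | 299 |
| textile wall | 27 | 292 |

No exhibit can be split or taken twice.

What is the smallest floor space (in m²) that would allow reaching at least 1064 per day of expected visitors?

74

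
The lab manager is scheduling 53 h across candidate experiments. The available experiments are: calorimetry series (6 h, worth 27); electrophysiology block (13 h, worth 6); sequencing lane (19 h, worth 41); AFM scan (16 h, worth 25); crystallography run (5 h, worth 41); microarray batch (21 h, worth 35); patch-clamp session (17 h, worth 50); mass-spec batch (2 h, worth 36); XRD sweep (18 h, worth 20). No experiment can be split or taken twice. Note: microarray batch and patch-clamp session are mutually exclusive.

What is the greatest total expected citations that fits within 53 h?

195

By expected citations per h: mass-spec batch 18.00, crystallography run 8.20, calorimetry series 4.50 lead.
Calorimetry series + sequencing lane + crystallography run + patch-clamp session + mass-spec batch uses 49 of the 53 h and totals 195.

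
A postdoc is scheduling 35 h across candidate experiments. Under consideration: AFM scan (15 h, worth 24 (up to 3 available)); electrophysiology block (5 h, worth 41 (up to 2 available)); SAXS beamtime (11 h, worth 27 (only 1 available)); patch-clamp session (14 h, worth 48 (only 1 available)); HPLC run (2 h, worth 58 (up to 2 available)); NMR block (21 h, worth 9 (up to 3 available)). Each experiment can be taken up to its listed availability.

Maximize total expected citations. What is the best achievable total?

246

By expected citations per h: HPLC run 29.00, electrophysiology block 8.20, patch-clamp session 3.43 lead.
Taking 2×electrophysiology block + patch-clamp session + 2×HPLC run: 28 h used, 246 in expected citations.
The spare 7 h is too small for any remaining experiment, and no exchange beats 246.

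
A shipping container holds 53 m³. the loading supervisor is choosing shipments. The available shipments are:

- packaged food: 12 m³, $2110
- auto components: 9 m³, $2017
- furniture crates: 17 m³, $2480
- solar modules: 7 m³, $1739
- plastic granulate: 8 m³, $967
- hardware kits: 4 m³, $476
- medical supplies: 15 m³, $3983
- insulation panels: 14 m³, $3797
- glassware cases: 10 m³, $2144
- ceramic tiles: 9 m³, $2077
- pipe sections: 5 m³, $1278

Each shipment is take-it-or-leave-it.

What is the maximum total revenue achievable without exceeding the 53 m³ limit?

13279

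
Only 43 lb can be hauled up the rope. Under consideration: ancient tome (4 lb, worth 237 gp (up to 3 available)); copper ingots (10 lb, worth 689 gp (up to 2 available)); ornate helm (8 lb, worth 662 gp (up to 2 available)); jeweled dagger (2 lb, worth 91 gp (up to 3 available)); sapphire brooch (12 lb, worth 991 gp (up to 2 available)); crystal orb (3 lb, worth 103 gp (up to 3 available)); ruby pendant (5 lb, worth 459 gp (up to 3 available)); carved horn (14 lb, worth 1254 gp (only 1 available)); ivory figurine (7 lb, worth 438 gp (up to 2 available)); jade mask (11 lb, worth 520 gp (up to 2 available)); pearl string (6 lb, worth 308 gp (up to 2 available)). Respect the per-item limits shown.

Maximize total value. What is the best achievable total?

3713

Density check — ruby pendant 91.80, carved horn 89.57, ornate helm 82.75 are the best per lb.
Taking the top-ratio items first gives ancient tome + ornate helm + jeweled dagger + 3×ruby pendant + carved horn for 3621 (43 lb).
Replace ancient tome and ornate helm with sapphire brooch: the trade gains 92 net, giving 3713 at 43 lb.
No other feasible combination exceeds 3713.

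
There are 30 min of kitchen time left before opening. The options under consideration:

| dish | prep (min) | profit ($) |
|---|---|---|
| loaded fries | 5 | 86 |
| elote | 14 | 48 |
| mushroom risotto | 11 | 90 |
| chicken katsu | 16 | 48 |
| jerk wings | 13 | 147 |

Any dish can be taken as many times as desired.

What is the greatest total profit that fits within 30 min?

By profit per min: loaded fries 17.20, jerk wings 11.31, mushroom risotto 8.18 lead.
Taking 6×loaded fries: 30 min used, 516 in profit.
Every other selection either busts 30 min or fails to beat 516.

516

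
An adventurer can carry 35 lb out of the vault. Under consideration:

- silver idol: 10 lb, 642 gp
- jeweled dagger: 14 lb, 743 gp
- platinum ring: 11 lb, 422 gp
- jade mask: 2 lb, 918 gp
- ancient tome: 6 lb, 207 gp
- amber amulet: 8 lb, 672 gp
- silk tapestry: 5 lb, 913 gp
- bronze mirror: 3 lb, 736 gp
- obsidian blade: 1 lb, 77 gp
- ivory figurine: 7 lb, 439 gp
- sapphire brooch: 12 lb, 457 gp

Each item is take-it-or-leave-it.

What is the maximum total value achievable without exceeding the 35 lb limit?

By value per lb: jade mask 459.00, bronze mirror 245.33, silk tapestry 182.60, amber amulet 84.00 lead.
Taking the top-ratio items first gives silver idol + jade mask + ancient tome + amber amulet + silk tapestry + bronze mirror + obsidian blade for 4165 (35 lb).
The 7 lb tied up in ancient tome and obsidian blade is better spent on ivory figurine — total rises to 4320 (35 lb).
No other feasible combination exceeds 4320.

4320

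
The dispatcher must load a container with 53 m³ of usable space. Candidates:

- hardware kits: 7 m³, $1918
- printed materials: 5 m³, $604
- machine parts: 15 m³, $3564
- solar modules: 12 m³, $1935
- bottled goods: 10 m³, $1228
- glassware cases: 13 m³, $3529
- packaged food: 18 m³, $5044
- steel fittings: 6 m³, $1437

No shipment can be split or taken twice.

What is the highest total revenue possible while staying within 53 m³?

By revenue per m³: packaged food 280.22, hardware kits 274.00, glassware cases 271.46, steel fittings 239.50 lead.
Taking the top-ratio shipments first gives hardware kits + printed materials + glassware cases + packaged food + steel fittings for 12532 (49 m³).
Replace printed materials and steel fittings with machine parts: the trade gains 1523 net, giving 14055 at 53 m³.
The closest alternative, machine parts + glassware cases + packaged food + steel fittings, reaches only 13574.

14055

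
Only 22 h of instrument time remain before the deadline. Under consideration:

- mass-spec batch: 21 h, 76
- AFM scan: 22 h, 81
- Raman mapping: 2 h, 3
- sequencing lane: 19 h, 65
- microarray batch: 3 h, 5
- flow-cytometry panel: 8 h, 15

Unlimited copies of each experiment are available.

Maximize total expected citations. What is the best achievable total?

Taking AFM scan: 22 h used, 81 in expected citations.

81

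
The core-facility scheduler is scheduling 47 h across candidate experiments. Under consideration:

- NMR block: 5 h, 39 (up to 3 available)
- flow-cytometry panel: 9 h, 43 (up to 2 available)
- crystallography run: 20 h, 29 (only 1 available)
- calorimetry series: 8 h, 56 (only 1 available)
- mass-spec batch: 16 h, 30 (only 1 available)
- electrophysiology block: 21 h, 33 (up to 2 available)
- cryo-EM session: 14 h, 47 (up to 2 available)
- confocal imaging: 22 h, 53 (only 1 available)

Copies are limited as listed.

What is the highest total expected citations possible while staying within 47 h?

Greedy by ratio would take 3×NMR block + 2×flow-cytometry panel + calorimetry series: 41 h used, total 259.
The 9 h tied up in flow-cytometry panel is better spent on cryo-EM session — total rises to 263 (46 h).
Every other selection either busts 47 h or exceeds an availability limit or fails to beat 263.

263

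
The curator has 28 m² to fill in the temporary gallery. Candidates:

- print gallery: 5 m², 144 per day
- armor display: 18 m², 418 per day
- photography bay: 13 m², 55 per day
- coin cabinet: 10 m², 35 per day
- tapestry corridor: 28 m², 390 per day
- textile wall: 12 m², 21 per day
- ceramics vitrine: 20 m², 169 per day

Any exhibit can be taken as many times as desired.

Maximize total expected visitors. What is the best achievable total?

720

Ranking by ratio (expected visitors/m²): print gallery 28.80, armor display 23.22, tapestry corridor 13.93, ceramics vitrine 8.45.
5×print gallery uses 25 of the 28 m² and totals 720.
No other feasible combination exceeds 720.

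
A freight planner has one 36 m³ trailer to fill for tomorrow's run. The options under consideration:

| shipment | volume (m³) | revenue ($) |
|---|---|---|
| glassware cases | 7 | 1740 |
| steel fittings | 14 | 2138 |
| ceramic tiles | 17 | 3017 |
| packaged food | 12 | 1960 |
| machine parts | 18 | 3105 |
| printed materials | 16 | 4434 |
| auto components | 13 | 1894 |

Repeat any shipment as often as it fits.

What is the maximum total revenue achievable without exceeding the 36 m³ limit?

2×printed materials uses 32 of the 36 m³ and totals 8868.
That's the maximum — no swap from here does better than 8868.

8868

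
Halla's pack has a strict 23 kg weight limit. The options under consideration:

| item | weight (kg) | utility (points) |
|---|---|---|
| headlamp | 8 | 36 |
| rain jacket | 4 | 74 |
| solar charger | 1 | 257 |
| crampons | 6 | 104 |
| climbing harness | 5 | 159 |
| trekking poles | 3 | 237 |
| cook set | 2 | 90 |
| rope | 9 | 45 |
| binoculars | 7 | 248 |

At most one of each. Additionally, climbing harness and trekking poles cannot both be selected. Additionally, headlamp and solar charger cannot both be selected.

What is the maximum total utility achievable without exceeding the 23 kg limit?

Rain jacket + solar charger + crampons + trekking poles + cook set + binoculars uses 23 of the 23 kg and totals 1010.

1010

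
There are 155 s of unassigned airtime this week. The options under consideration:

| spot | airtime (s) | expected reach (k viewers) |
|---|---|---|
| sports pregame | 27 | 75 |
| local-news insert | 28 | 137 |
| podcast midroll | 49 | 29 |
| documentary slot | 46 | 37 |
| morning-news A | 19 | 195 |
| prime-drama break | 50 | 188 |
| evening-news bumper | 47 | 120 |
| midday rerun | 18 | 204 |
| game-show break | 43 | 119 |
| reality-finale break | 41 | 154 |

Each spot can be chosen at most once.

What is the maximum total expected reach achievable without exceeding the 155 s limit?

A density-first pass picks sports pregame + local-news insert + morning-news A + prime-drama break + midday rerun — 799 at 142 s.
The 28 s tied up in local-news insert is better spent on reality-finale break — total rises to 816 (155 s).
Next best is local-news insert + morning-news A + evening-news bumper + midday rerun + reality-finale break at 810 (153 s) — short by 6.

816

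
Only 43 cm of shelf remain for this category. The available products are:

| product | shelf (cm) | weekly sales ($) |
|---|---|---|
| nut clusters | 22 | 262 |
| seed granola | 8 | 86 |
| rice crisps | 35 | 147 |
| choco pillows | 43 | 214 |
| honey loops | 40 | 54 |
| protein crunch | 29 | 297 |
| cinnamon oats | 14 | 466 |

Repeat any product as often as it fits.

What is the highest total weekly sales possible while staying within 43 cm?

1398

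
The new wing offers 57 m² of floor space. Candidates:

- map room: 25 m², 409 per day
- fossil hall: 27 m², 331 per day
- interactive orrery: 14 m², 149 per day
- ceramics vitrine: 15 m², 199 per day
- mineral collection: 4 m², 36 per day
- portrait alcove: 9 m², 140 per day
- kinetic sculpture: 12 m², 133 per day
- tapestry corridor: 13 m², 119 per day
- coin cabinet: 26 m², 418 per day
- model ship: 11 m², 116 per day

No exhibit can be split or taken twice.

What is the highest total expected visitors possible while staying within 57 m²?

The ratio ordering already packs tightly: map room + mineral collection + coin cabinet, 55 m², 863.
Next best is map room + coin cabinet at 827 (51 m²) — short by 36.

863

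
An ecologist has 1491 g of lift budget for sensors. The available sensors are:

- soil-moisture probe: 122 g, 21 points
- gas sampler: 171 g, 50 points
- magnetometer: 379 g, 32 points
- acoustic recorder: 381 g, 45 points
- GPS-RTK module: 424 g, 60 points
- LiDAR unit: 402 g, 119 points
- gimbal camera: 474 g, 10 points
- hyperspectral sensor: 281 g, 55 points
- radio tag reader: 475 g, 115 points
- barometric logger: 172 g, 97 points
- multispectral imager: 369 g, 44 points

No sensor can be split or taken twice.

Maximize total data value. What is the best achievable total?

407

Taking the top-ratio sensors first gives soil-moisture probe + gas sampler + LiDAR unit + radio tag reader + barometric logger for 402 (1342 g).
Replace gas sampler with hyperspectral sensor: the trade gains 5 net, giving 407 at 1452 g.
The spare 39 g is too small for any remaining sensor, and no exchange beats 407.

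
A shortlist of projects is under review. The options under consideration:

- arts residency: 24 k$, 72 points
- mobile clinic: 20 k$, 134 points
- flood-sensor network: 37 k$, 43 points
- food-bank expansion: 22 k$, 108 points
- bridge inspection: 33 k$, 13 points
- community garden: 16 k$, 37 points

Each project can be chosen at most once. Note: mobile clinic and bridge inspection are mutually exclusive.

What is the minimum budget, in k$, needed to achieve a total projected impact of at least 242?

42

Need the lightest bundle worth ≥ 242.
Taking mobile clinic + food-bank expansion gives 242 (≥ 242) for 42 k$.
No combination under 42 k$ hits 242.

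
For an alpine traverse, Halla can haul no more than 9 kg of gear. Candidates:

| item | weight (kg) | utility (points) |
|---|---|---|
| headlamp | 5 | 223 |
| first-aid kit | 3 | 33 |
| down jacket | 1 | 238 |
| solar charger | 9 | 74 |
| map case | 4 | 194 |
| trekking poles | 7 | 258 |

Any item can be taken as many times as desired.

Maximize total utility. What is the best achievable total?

Best packing: 9×down jacket — 9 kg, 2142 total.
No other feasible combination exceeds 2142.

2142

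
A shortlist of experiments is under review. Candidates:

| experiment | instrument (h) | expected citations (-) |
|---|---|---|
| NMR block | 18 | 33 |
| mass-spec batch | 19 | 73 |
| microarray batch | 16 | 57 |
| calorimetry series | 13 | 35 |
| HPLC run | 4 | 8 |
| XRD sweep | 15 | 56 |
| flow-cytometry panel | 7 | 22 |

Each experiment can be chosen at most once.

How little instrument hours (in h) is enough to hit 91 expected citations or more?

26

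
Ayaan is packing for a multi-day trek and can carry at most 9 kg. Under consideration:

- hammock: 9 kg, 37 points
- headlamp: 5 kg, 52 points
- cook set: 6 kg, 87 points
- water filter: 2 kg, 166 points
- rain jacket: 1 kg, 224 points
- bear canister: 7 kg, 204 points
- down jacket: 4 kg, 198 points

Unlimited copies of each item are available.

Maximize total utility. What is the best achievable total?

9×rain jacket uses 9 of the 9 kg and totals 2016.

2016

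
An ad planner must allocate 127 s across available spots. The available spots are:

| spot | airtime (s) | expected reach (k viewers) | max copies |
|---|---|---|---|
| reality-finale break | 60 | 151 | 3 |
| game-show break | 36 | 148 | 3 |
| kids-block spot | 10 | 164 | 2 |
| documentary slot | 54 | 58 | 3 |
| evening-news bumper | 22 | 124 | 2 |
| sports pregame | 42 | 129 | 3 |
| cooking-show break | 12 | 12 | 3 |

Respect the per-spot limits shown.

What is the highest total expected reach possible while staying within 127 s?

Taking the top-ratio spots first gives game-show break + 2×kids-block spot + 2×evening-news bumper + 2×cooking-show break for 748 (124 s).
Replace evening-news bumper and cooking-show break with game-show break: the trade gains 12 net, giving 760 at 126 s.

760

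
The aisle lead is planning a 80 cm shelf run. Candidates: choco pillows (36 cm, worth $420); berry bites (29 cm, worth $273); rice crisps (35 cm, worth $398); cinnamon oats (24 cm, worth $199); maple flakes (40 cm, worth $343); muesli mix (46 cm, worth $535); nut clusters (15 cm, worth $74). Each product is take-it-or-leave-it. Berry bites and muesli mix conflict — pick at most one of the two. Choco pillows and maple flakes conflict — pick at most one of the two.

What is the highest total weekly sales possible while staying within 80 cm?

818

The ratio ordering already packs tightly: choco pillows + rice crisps, 71 cm, 818.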